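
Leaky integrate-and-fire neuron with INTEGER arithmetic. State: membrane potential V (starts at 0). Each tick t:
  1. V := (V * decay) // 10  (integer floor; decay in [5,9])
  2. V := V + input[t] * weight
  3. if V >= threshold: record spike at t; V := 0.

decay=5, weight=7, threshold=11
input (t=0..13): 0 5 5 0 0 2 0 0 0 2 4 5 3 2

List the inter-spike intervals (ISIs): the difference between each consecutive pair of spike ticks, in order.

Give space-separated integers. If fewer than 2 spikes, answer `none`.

t=0: input=0 -> V=0
t=1: input=5 -> V=0 FIRE
t=2: input=5 -> V=0 FIRE
t=3: input=0 -> V=0
t=4: input=0 -> V=0
t=5: input=2 -> V=0 FIRE
t=6: input=0 -> V=0
t=7: input=0 -> V=0
t=8: input=0 -> V=0
t=9: input=2 -> V=0 FIRE
t=10: input=4 -> V=0 FIRE
t=11: input=5 -> V=0 FIRE
t=12: input=3 -> V=0 FIRE
t=13: input=2 -> V=0 FIRE

Answer: 1 3 4 1 1 1 1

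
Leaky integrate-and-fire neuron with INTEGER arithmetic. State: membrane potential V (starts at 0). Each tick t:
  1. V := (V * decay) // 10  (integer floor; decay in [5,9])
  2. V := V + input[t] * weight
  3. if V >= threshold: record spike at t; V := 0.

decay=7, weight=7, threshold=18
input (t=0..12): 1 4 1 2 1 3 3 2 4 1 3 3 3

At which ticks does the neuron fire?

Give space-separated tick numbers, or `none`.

Answer: 1 3 5 6 8 10 11 12

Derivation:
t=0: input=1 -> V=7
t=1: input=4 -> V=0 FIRE
t=2: input=1 -> V=7
t=3: input=2 -> V=0 FIRE
t=4: input=1 -> V=7
t=5: input=3 -> V=0 FIRE
t=6: input=3 -> V=0 FIRE
t=7: input=2 -> V=14
t=8: input=4 -> V=0 FIRE
t=9: input=1 -> V=7
t=10: input=3 -> V=0 FIRE
t=11: input=3 -> V=0 FIRE
t=12: input=3 -> V=0 FIRE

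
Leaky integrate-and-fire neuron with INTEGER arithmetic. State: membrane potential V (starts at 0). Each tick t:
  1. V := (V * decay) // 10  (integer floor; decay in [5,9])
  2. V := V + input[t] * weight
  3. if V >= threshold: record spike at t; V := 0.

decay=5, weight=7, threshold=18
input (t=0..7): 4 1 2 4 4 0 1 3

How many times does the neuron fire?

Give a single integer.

Answer: 4

Derivation:
t=0: input=4 -> V=0 FIRE
t=1: input=1 -> V=7
t=2: input=2 -> V=17
t=3: input=4 -> V=0 FIRE
t=4: input=4 -> V=0 FIRE
t=5: input=0 -> V=0
t=6: input=1 -> V=7
t=7: input=3 -> V=0 FIRE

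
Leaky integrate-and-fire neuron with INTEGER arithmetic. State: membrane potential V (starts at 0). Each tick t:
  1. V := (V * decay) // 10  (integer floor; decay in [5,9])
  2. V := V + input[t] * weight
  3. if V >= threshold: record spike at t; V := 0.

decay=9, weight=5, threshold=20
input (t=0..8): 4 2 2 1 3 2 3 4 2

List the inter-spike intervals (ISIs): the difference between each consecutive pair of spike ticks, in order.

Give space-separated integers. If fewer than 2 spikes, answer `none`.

t=0: input=4 -> V=0 FIRE
t=1: input=2 -> V=10
t=2: input=2 -> V=19
t=3: input=1 -> V=0 FIRE
t=4: input=3 -> V=15
t=5: input=2 -> V=0 FIRE
t=6: input=3 -> V=15
t=7: input=4 -> V=0 FIRE
t=8: input=2 -> V=10

Answer: 3 2 2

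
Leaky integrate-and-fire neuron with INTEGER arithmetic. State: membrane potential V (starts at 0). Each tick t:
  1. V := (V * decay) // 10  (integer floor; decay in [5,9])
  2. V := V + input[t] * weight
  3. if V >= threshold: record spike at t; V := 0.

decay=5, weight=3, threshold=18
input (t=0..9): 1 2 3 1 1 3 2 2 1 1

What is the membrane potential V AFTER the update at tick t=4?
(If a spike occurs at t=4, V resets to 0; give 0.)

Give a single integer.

Answer: 7

Derivation:
t=0: input=1 -> V=3
t=1: input=2 -> V=7
t=2: input=3 -> V=12
t=3: input=1 -> V=9
t=4: input=1 -> V=7
t=5: input=3 -> V=12
t=6: input=2 -> V=12
t=7: input=2 -> V=12
t=8: input=1 -> V=9
t=9: input=1 -> V=7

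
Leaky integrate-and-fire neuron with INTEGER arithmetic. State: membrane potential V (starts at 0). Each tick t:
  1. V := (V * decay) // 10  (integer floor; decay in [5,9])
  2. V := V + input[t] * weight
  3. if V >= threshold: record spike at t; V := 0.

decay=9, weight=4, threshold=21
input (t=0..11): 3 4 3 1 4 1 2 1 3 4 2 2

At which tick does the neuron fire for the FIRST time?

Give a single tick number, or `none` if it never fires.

t=0: input=3 -> V=12
t=1: input=4 -> V=0 FIRE
t=2: input=3 -> V=12
t=3: input=1 -> V=14
t=4: input=4 -> V=0 FIRE
t=5: input=1 -> V=4
t=6: input=2 -> V=11
t=7: input=1 -> V=13
t=8: input=3 -> V=0 FIRE
t=9: input=4 -> V=16
t=10: input=2 -> V=0 FIRE
t=11: input=2 -> V=8

Answer: 1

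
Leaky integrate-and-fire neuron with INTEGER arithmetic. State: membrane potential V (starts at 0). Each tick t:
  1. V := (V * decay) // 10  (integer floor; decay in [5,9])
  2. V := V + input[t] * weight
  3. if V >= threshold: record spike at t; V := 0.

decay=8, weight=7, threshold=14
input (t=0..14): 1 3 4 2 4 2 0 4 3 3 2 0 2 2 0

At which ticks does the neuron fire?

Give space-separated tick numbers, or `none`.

t=0: input=1 -> V=7
t=1: input=3 -> V=0 FIRE
t=2: input=4 -> V=0 FIRE
t=3: input=2 -> V=0 FIRE
t=4: input=4 -> V=0 FIRE
t=5: input=2 -> V=0 FIRE
t=6: input=0 -> V=0
t=7: input=4 -> V=0 FIRE
t=8: input=3 -> V=0 FIRE
t=9: input=3 -> V=0 FIRE
t=10: input=2 -> V=0 FIRE
t=11: input=0 -> V=0
t=12: input=2 -> V=0 FIRE
t=13: input=2 -> V=0 FIRE
t=14: input=0 -> V=0

Answer: 1 2 3 4 5 7 8 9 10 12 13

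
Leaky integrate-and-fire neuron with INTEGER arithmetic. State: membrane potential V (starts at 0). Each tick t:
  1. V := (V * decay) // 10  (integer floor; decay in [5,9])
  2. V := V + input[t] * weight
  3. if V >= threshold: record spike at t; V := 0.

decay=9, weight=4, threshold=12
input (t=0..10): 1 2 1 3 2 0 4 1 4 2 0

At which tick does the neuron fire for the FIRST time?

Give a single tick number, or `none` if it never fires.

t=0: input=1 -> V=4
t=1: input=2 -> V=11
t=2: input=1 -> V=0 FIRE
t=3: input=3 -> V=0 FIRE
t=4: input=2 -> V=8
t=5: input=0 -> V=7
t=6: input=4 -> V=0 FIRE
t=7: input=1 -> V=4
t=8: input=4 -> V=0 FIRE
t=9: input=2 -> V=8
t=10: input=0 -> V=7

Answer: 2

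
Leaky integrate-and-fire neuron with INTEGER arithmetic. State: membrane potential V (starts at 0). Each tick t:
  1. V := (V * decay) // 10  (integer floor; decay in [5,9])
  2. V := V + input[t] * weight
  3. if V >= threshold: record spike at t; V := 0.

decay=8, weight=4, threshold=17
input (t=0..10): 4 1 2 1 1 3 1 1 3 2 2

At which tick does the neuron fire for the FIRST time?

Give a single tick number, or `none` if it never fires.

Answer: 2

Derivation:
t=0: input=4 -> V=16
t=1: input=1 -> V=16
t=2: input=2 -> V=0 FIRE
t=3: input=1 -> V=4
t=4: input=1 -> V=7
t=5: input=3 -> V=0 FIRE
t=6: input=1 -> V=4
t=7: input=1 -> V=7
t=8: input=3 -> V=0 FIRE
t=9: input=2 -> V=8
t=10: input=2 -> V=14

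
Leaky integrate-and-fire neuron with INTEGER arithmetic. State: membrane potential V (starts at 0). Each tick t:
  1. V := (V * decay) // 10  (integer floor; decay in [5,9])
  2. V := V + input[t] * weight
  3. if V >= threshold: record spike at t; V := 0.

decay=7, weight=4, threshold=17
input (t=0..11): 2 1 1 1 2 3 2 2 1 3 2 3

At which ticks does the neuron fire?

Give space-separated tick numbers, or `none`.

Answer: 5 9 11

Derivation:
t=0: input=2 -> V=8
t=1: input=1 -> V=9
t=2: input=1 -> V=10
t=3: input=1 -> V=11
t=4: input=2 -> V=15
t=5: input=3 -> V=0 FIRE
t=6: input=2 -> V=8
t=7: input=2 -> V=13
t=8: input=1 -> V=13
t=9: input=3 -> V=0 FIRE
t=10: input=2 -> V=8
t=11: input=3 -> V=0 FIRE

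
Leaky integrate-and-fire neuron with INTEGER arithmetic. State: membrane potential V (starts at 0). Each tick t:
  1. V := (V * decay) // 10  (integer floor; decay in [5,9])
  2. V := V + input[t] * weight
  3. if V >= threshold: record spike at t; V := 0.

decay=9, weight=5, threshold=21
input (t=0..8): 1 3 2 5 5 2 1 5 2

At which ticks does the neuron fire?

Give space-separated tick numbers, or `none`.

Answer: 2 3 4 7

Derivation:
t=0: input=1 -> V=5
t=1: input=3 -> V=19
t=2: input=2 -> V=0 FIRE
t=3: input=5 -> V=0 FIRE
t=4: input=5 -> V=0 FIRE
t=5: input=2 -> V=10
t=6: input=1 -> V=14
t=7: input=5 -> V=0 FIRE
t=8: input=2 -> V=10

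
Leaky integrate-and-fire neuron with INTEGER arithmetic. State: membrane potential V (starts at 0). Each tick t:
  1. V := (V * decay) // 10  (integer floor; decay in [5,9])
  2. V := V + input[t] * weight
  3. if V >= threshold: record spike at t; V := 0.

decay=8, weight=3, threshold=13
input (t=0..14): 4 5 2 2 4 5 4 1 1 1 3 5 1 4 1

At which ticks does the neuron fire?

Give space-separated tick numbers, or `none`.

t=0: input=4 -> V=12
t=1: input=5 -> V=0 FIRE
t=2: input=2 -> V=6
t=3: input=2 -> V=10
t=4: input=4 -> V=0 FIRE
t=5: input=5 -> V=0 FIRE
t=6: input=4 -> V=12
t=7: input=1 -> V=12
t=8: input=1 -> V=12
t=9: input=1 -> V=12
t=10: input=3 -> V=0 FIRE
t=11: input=5 -> V=0 FIRE
t=12: input=1 -> V=3
t=13: input=4 -> V=0 FIRE
t=14: input=1 -> V=3

Answer: 1 4 5 10 11 13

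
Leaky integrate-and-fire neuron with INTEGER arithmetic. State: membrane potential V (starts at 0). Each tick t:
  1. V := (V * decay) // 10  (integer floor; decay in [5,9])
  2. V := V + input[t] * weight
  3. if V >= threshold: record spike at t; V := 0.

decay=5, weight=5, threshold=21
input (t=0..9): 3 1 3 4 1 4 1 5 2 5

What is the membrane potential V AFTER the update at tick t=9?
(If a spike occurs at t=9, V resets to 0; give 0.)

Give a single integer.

t=0: input=3 -> V=15
t=1: input=1 -> V=12
t=2: input=3 -> V=0 FIRE
t=3: input=4 -> V=20
t=4: input=1 -> V=15
t=5: input=4 -> V=0 FIRE
t=6: input=1 -> V=5
t=7: input=5 -> V=0 FIRE
t=8: input=2 -> V=10
t=9: input=5 -> V=0 FIRE

Answer: 0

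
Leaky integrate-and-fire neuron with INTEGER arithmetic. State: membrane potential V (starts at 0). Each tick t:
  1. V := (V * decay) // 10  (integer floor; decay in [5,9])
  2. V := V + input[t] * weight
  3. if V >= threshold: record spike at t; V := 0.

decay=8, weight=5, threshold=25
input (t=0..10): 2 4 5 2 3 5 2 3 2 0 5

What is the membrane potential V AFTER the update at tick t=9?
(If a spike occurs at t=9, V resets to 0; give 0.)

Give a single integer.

t=0: input=2 -> V=10
t=1: input=4 -> V=0 FIRE
t=2: input=5 -> V=0 FIRE
t=3: input=2 -> V=10
t=4: input=3 -> V=23
t=5: input=5 -> V=0 FIRE
t=6: input=2 -> V=10
t=7: input=3 -> V=23
t=8: input=2 -> V=0 FIRE
t=9: input=0 -> V=0
t=10: input=5 -> V=0 FIRE

Answer: 0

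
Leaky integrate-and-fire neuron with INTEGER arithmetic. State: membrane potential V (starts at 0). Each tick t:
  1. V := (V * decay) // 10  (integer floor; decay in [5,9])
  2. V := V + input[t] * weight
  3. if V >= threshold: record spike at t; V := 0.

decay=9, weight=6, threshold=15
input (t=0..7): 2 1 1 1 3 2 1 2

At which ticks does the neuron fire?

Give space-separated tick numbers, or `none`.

Answer: 1 4 6

Derivation:
t=0: input=2 -> V=12
t=1: input=1 -> V=0 FIRE
t=2: input=1 -> V=6
t=3: input=1 -> V=11
t=4: input=3 -> V=0 FIRE
t=5: input=2 -> V=12
t=6: input=1 -> V=0 FIRE
t=7: input=2 -> V=12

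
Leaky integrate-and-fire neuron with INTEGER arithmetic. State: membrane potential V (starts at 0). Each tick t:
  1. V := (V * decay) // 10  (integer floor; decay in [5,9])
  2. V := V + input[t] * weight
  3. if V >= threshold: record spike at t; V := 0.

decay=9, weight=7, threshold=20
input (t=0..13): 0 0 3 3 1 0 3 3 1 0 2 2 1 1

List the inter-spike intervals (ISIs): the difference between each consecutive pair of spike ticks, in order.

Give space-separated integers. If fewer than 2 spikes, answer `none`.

Answer: 1 3 1 4

Derivation:
t=0: input=0 -> V=0
t=1: input=0 -> V=0
t=2: input=3 -> V=0 FIRE
t=3: input=3 -> V=0 FIRE
t=4: input=1 -> V=7
t=5: input=0 -> V=6
t=6: input=3 -> V=0 FIRE
t=7: input=3 -> V=0 FIRE
t=8: input=1 -> V=7
t=9: input=0 -> V=6
t=10: input=2 -> V=19
t=11: input=2 -> V=0 FIRE
t=12: input=1 -> V=7
t=13: input=1 -> V=13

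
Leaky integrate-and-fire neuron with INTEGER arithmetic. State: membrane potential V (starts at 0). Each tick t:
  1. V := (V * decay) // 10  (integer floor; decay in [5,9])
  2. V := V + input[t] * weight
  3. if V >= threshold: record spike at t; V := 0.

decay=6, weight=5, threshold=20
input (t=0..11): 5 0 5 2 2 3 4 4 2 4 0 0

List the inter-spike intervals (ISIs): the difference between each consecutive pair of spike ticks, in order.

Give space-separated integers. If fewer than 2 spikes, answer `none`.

Answer: 2 3 1 1 2

Derivation:
t=0: input=5 -> V=0 FIRE
t=1: input=0 -> V=0
t=2: input=5 -> V=0 FIRE
t=3: input=2 -> V=10
t=4: input=2 -> V=16
t=5: input=3 -> V=0 FIRE
t=6: input=4 -> V=0 FIRE
t=7: input=4 -> V=0 FIRE
t=8: input=2 -> V=10
t=9: input=4 -> V=0 FIRE
t=10: input=0 -> V=0
t=11: input=0 -> V=0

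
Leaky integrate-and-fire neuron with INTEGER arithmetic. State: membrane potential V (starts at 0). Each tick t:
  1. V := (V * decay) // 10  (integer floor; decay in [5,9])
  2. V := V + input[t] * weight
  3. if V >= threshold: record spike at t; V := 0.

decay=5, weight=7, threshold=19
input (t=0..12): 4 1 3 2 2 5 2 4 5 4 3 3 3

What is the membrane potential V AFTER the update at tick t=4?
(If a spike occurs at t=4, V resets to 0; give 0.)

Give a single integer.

Answer: 0

Derivation:
t=0: input=4 -> V=0 FIRE
t=1: input=1 -> V=7
t=2: input=3 -> V=0 FIRE
t=3: input=2 -> V=14
t=4: input=2 -> V=0 FIRE
t=5: input=5 -> V=0 FIRE
t=6: input=2 -> V=14
t=7: input=4 -> V=0 FIRE
t=8: input=5 -> V=0 FIRE
t=9: input=4 -> V=0 FIRE
t=10: input=3 -> V=0 FIRE
t=11: input=3 -> V=0 FIRE
t=12: input=3 -> V=0 FIRE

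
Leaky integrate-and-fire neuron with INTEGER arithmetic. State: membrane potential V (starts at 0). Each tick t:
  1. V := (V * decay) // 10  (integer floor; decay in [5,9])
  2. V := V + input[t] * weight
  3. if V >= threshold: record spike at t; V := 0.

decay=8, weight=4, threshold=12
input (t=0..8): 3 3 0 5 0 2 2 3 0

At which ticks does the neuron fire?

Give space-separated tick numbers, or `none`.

Answer: 0 1 3 6 7

Derivation:
t=0: input=3 -> V=0 FIRE
t=1: input=3 -> V=0 FIRE
t=2: input=0 -> V=0
t=3: input=5 -> V=0 FIRE
t=4: input=0 -> V=0
t=5: input=2 -> V=8
t=6: input=2 -> V=0 FIRE
t=7: input=3 -> V=0 FIRE
t=8: input=0 -> V=0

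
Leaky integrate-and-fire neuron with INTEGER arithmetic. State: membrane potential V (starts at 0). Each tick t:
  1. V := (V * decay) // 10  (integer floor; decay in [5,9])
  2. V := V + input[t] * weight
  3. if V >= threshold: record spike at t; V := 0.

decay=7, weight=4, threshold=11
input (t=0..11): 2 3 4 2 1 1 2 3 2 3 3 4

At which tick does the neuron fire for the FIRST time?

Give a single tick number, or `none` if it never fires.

Answer: 1

Derivation:
t=0: input=2 -> V=8
t=1: input=3 -> V=0 FIRE
t=2: input=4 -> V=0 FIRE
t=3: input=2 -> V=8
t=4: input=1 -> V=9
t=5: input=1 -> V=10
t=6: input=2 -> V=0 FIRE
t=7: input=3 -> V=0 FIRE
t=8: input=2 -> V=8
t=9: input=3 -> V=0 FIRE
t=10: input=3 -> V=0 FIRE
t=11: input=4 -> V=0 FIRE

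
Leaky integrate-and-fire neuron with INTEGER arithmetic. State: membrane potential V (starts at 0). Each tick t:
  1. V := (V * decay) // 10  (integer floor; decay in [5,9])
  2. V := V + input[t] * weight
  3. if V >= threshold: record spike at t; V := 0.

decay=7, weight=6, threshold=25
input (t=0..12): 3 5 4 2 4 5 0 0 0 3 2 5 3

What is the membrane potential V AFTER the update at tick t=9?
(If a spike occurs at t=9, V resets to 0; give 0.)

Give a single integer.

t=0: input=3 -> V=18
t=1: input=5 -> V=0 FIRE
t=2: input=4 -> V=24
t=3: input=2 -> V=0 FIRE
t=4: input=4 -> V=24
t=5: input=5 -> V=0 FIRE
t=6: input=0 -> V=0
t=7: input=0 -> V=0
t=8: input=0 -> V=0
t=9: input=3 -> V=18
t=10: input=2 -> V=24
t=11: input=5 -> V=0 FIRE
t=12: input=3 -> V=18

Answer: 18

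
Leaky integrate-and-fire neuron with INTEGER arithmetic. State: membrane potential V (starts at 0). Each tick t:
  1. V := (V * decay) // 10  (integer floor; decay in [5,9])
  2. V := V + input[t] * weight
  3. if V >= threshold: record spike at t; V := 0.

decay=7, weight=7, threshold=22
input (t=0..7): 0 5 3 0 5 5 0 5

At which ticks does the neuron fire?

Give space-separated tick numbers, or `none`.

Answer: 1 4 5 7

Derivation:
t=0: input=0 -> V=0
t=1: input=5 -> V=0 FIRE
t=2: input=3 -> V=21
t=3: input=0 -> V=14
t=4: input=5 -> V=0 FIRE
t=5: input=5 -> V=0 FIRE
t=6: input=0 -> V=0
t=7: input=5 -> V=0 FIRE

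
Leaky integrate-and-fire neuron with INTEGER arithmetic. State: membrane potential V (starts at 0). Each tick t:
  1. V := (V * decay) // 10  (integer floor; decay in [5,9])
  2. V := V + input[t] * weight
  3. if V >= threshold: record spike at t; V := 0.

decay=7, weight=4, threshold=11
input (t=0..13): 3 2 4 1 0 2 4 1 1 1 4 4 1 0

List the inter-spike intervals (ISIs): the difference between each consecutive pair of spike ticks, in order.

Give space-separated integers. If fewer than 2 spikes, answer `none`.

Answer: 2 4 4 1

Derivation:
t=0: input=3 -> V=0 FIRE
t=1: input=2 -> V=8
t=2: input=4 -> V=0 FIRE
t=3: input=1 -> V=4
t=4: input=0 -> V=2
t=5: input=2 -> V=9
t=6: input=4 -> V=0 FIRE
t=7: input=1 -> V=4
t=8: input=1 -> V=6
t=9: input=1 -> V=8
t=10: input=4 -> V=0 FIRE
t=11: input=4 -> V=0 FIRE
t=12: input=1 -> V=4
t=13: input=0 -> V=2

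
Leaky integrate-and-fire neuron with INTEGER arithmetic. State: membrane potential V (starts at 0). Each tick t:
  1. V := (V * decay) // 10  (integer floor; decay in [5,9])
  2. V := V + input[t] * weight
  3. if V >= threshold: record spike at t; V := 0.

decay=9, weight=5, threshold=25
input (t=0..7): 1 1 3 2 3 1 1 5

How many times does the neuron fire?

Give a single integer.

Answer: 2

Derivation:
t=0: input=1 -> V=5
t=1: input=1 -> V=9
t=2: input=3 -> V=23
t=3: input=2 -> V=0 FIRE
t=4: input=3 -> V=15
t=5: input=1 -> V=18
t=6: input=1 -> V=21
t=7: input=5 -> V=0 FIRE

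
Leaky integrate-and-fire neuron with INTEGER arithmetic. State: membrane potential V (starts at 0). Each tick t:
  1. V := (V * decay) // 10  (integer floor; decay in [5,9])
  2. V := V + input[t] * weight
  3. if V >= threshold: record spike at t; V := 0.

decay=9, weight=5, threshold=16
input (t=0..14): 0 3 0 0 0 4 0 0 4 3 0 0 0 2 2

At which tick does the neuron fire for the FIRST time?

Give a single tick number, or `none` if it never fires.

t=0: input=0 -> V=0
t=1: input=3 -> V=15
t=2: input=0 -> V=13
t=3: input=0 -> V=11
t=4: input=0 -> V=9
t=5: input=4 -> V=0 FIRE
t=6: input=0 -> V=0
t=7: input=0 -> V=0
t=8: input=4 -> V=0 FIRE
t=9: input=3 -> V=15
t=10: input=0 -> V=13
t=11: input=0 -> V=11
t=12: input=0 -> V=9
t=13: input=2 -> V=0 FIRE
t=14: input=2 -> V=10

Answer: 5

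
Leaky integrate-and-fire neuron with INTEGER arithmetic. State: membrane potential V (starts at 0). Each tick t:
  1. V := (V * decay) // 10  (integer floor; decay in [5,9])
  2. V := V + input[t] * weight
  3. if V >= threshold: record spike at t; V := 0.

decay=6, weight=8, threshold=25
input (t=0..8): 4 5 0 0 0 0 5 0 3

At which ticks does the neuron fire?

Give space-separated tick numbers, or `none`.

Answer: 0 1 6

Derivation:
t=0: input=4 -> V=0 FIRE
t=1: input=5 -> V=0 FIRE
t=2: input=0 -> V=0
t=3: input=0 -> V=0
t=4: input=0 -> V=0
t=5: input=0 -> V=0
t=6: input=5 -> V=0 FIRE
t=7: input=0 -> V=0
t=8: input=3 -> V=24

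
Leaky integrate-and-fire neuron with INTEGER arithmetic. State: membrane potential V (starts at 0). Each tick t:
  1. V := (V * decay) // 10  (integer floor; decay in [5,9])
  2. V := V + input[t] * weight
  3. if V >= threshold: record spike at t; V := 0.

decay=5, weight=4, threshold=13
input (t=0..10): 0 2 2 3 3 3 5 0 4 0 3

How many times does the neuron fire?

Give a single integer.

t=0: input=0 -> V=0
t=1: input=2 -> V=8
t=2: input=2 -> V=12
t=3: input=3 -> V=0 FIRE
t=4: input=3 -> V=12
t=5: input=3 -> V=0 FIRE
t=6: input=5 -> V=0 FIRE
t=7: input=0 -> V=0
t=8: input=4 -> V=0 FIRE
t=9: input=0 -> V=0
t=10: input=3 -> V=12

Answer: 4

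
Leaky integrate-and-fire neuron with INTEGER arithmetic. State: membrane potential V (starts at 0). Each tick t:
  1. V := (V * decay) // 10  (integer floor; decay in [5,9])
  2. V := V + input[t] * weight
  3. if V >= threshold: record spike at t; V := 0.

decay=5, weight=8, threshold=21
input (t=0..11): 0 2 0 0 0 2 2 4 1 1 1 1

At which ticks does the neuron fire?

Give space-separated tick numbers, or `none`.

Answer: 6 7

Derivation:
t=0: input=0 -> V=0
t=1: input=2 -> V=16
t=2: input=0 -> V=8
t=3: input=0 -> V=4
t=4: input=0 -> V=2
t=5: input=2 -> V=17
t=6: input=2 -> V=0 FIRE
t=7: input=4 -> V=0 FIRE
t=8: input=1 -> V=8
t=9: input=1 -> V=12
t=10: input=1 -> V=14
t=11: input=1 -> V=15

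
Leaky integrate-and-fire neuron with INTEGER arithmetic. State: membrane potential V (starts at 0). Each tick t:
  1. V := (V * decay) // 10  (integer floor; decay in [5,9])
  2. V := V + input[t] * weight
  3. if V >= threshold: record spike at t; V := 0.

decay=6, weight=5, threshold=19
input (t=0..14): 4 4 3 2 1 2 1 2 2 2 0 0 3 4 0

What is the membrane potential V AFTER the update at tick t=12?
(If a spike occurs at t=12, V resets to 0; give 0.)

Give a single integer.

t=0: input=4 -> V=0 FIRE
t=1: input=4 -> V=0 FIRE
t=2: input=3 -> V=15
t=3: input=2 -> V=0 FIRE
t=4: input=1 -> V=5
t=5: input=2 -> V=13
t=6: input=1 -> V=12
t=7: input=2 -> V=17
t=8: input=2 -> V=0 FIRE
t=9: input=2 -> V=10
t=10: input=0 -> V=6
t=11: input=0 -> V=3
t=12: input=3 -> V=16
t=13: input=4 -> V=0 FIRE
t=14: input=0 -> V=0

Answer: 16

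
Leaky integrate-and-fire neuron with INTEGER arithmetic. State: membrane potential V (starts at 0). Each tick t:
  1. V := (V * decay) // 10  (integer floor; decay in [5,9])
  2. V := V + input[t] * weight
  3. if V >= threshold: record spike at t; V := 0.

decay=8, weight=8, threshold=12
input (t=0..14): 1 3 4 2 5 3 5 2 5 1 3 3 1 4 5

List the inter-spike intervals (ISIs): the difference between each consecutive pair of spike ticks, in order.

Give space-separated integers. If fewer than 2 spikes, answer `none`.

t=0: input=1 -> V=8
t=1: input=3 -> V=0 FIRE
t=2: input=4 -> V=0 FIRE
t=3: input=2 -> V=0 FIRE
t=4: input=5 -> V=0 FIRE
t=5: input=3 -> V=0 FIRE
t=6: input=5 -> V=0 FIRE
t=7: input=2 -> V=0 FIRE
t=8: input=5 -> V=0 FIRE
t=9: input=1 -> V=8
t=10: input=3 -> V=0 FIRE
t=11: input=3 -> V=0 FIRE
t=12: input=1 -> V=8
t=13: input=4 -> V=0 FIRE
t=14: input=5 -> V=0 FIRE

Answer: 1 1 1 1 1 1 1 2 1 2 1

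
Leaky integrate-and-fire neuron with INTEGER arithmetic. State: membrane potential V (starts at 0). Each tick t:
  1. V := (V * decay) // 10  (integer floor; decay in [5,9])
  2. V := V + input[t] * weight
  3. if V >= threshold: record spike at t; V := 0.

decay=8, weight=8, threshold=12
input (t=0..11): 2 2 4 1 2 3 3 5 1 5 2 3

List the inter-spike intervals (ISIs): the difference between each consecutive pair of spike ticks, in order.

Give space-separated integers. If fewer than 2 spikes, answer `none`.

t=0: input=2 -> V=0 FIRE
t=1: input=2 -> V=0 FIRE
t=2: input=4 -> V=0 FIRE
t=3: input=1 -> V=8
t=4: input=2 -> V=0 FIRE
t=5: input=3 -> V=0 FIRE
t=6: input=3 -> V=0 FIRE
t=7: input=5 -> V=0 FIRE
t=8: input=1 -> V=8
t=9: input=5 -> V=0 FIRE
t=10: input=2 -> V=0 FIRE
t=11: input=3 -> V=0 FIRE

Answer: 1 1 2 1 1 1 2 1 1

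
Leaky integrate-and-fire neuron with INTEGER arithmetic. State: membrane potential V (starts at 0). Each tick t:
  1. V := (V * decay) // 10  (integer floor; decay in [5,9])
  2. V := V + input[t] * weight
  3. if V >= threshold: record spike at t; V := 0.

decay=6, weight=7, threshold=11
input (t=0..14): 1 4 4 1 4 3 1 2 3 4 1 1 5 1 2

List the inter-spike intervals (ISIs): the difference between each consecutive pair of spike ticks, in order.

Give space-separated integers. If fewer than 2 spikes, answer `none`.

t=0: input=1 -> V=7
t=1: input=4 -> V=0 FIRE
t=2: input=4 -> V=0 FIRE
t=3: input=1 -> V=7
t=4: input=4 -> V=0 FIRE
t=5: input=3 -> V=0 FIRE
t=6: input=1 -> V=7
t=7: input=2 -> V=0 FIRE
t=8: input=3 -> V=0 FIRE
t=9: input=4 -> V=0 FIRE
t=10: input=1 -> V=7
t=11: input=1 -> V=0 FIRE
t=12: input=5 -> V=0 FIRE
t=13: input=1 -> V=7
t=14: input=2 -> V=0 FIRE

Answer: 1 2 1 2 1 1 2 1 2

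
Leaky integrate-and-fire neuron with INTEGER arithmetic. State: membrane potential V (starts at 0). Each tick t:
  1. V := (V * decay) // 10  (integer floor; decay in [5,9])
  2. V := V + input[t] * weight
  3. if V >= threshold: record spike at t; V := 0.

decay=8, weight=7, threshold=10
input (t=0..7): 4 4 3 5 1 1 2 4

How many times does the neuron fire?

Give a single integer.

Answer: 7

Derivation:
t=0: input=4 -> V=0 FIRE
t=1: input=4 -> V=0 FIRE
t=2: input=3 -> V=0 FIRE
t=3: input=5 -> V=0 FIRE
t=4: input=1 -> V=7
t=5: input=1 -> V=0 FIRE
t=6: input=2 -> V=0 FIRE
t=7: input=4 -> V=0 FIRE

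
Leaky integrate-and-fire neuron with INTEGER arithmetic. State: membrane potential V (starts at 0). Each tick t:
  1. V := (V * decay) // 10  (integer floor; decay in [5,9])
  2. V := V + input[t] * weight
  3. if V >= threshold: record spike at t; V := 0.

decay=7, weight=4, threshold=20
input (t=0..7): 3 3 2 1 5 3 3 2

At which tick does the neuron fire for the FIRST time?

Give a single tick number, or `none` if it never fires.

t=0: input=3 -> V=12
t=1: input=3 -> V=0 FIRE
t=2: input=2 -> V=8
t=3: input=1 -> V=9
t=4: input=5 -> V=0 FIRE
t=5: input=3 -> V=12
t=6: input=3 -> V=0 FIRE
t=7: input=2 -> V=8

Answer: 1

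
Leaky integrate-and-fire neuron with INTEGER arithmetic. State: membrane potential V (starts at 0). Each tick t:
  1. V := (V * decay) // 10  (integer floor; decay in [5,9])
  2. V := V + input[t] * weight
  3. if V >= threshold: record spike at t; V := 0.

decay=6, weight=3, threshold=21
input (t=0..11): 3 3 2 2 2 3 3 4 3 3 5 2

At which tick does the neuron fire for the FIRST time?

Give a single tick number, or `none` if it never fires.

Answer: 7

Derivation:
t=0: input=3 -> V=9
t=1: input=3 -> V=14
t=2: input=2 -> V=14
t=3: input=2 -> V=14
t=4: input=2 -> V=14
t=5: input=3 -> V=17
t=6: input=3 -> V=19
t=7: input=4 -> V=0 FIRE
t=8: input=3 -> V=9
t=9: input=3 -> V=14
t=10: input=5 -> V=0 FIRE
t=11: input=2 -> V=6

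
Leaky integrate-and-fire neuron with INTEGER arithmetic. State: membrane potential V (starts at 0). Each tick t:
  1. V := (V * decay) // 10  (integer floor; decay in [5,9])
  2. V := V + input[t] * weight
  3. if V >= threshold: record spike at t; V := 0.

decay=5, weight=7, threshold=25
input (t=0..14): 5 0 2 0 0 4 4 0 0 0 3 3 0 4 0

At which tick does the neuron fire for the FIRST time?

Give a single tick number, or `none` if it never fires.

Answer: 0

Derivation:
t=0: input=5 -> V=0 FIRE
t=1: input=0 -> V=0
t=2: input=2 -> V=14
t=3: input=0 -> V=7
t=4: input=0 -> V=3
t=5: input=4 -> V=0 FIRE
t=6: input=4 -> V=0 FIRE
t=7: input=0 -> V=0
t=8: input=0 -> V=0
t=9: input=0 -> V=0
t=10: input=3 -> V=21
t=11: input=3 -> V=0 FIRE
t=12: input=0 -> V=0
t=13: input=4 -> V=0 FIRE
t=14: input=0 -> V=0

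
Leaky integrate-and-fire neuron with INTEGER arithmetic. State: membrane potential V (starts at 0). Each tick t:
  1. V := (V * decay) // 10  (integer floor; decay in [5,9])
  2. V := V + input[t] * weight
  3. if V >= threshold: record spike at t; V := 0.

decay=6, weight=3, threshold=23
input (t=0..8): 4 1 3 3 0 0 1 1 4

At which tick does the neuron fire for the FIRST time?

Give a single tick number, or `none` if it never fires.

Answer: none

Derivation:
t=0: input=4 -> V=12
t=1: input=1 -> V=10
t=2: input=3 -> V=15
t=3: input=3 -> V=18
t=4: input=0 -> V=10
t=5: input=0 -> V=6
t=6: input=1 -> V=6
t=7: input=1 -> V=6
t=8: input=4 -> V=15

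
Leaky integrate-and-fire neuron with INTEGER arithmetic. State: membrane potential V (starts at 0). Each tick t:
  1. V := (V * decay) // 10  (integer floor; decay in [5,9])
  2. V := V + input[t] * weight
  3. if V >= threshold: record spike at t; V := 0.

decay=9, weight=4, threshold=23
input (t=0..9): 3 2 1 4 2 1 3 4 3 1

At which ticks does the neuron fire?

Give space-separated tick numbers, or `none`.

Answer: 3 7

Derivation:
t=0: input=3 -> V=12
t=1: input=2 -> V=18
t=2: input=1 -> V=20
t=3: input=4 -> V=0 FIRE
t=4: input=2 -> V=8
t=5: input=1 -> V=11
t=6: input=3 -> V=21
t=7: input=4 -> V=0 FIRE
t=8: input=3 -> V=12
t=9: input=1 -> V=14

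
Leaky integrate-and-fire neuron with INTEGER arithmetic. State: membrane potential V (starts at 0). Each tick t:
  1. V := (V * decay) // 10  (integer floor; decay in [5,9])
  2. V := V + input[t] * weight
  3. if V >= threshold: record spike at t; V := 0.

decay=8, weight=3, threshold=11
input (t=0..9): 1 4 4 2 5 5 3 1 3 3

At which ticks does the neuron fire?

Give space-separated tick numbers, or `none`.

t=0: input=1 -> V=3
t=1: input=4 -> V=0 FIRE
t=2: input=4 -> V=0 FIRE
t=3: input=2 -> V=6
t=4: input=5 -> V=0 FIRE
t=5: input=5 -> V=0 FIRE
t=6: input=3 -> V=9
t=7: input=1 -> V=10
t=8: input=3 -> V=0 FIRE
t=9: input=3 -> V=9

Answer: 1 2 4 5 8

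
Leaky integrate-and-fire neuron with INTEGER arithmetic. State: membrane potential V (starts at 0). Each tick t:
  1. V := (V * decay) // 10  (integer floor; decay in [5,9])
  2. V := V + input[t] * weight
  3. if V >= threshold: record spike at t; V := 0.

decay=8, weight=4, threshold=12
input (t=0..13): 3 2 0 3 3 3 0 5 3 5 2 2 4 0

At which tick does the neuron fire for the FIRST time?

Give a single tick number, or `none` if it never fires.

Answer: 0

Derivation:
t=0: input=3 -> V=0 FIRE
t=1: input=2 -> V=8
t=2: input=0 -> V=6
t=3: input=3 -> V=0 FIRE
t=4: input=3 -> V=0 FIRE
t=5: input=3 -> V=0 FIRE
t=6: input=0 -> V=0
t=7: input=5 -> V=0 FIRE
t=8: input=3 -> V=0 FIRE
t=9: input=5 -> V=0 FIRE
t=10: input=2 -> V=8
t=11: input=2 -> V=0 FIRE
t=12: input=4 -> V=0 FIRE
t=13: input=0 -> V=0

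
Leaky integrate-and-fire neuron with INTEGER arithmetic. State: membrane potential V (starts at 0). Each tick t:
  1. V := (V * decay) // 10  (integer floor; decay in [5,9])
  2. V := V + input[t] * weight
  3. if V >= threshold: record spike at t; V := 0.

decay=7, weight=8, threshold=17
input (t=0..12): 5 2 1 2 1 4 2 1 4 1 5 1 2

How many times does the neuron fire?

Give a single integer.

t=0: input=5 -> V=0 FIRE
t=1: input=2 -> V=16
t=2: input=1 -> V=0 FIRE
t=3: input=2 -> V=16
t=4: input=1 -> V=0 FIRE
t=5: input=4 -> V=0 FIRE
t=6: input=2 -> V=16
t=7: input=1 -> V=0 FIRE
t=8: input=4 -> V=0 FIRE
t=9: input=1 -> V=8
t=10: input=5 -> V=0 FIRE
t=11: input=1 -> V=8
t=12: input=2 -> V=0 FIRE

Answer: 8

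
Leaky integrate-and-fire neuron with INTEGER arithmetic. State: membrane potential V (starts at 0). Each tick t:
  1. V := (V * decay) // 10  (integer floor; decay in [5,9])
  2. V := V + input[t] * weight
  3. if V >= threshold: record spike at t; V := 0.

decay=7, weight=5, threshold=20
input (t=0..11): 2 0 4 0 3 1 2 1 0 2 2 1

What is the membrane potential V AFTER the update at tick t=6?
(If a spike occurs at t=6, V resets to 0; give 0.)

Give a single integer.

t=0: input=2 -> V=10
t=1: input=0 -> V=7
t=2: input=4 -> V=0 FIRE
t=3: input=0 -> V=0
t=4: input=3 -> V=15
t=5: input=1 -> V=15
t=6: input=2 -> V=0 FIRE
t=7: input=1 -> V=5
t=8: input=0 -> V=3
t=9: input=2 -> V=12
t=10: input=2 -> V=18
t=11: input=1 -> V=17

Answer: 0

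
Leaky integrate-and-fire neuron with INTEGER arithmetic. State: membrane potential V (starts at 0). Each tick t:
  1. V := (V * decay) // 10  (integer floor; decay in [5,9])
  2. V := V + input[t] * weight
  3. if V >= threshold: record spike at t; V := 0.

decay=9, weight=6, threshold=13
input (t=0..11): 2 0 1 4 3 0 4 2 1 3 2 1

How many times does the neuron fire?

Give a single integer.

Answer: 7

Derivation:
t=0: input=2 -> V=12
t=1: input=0 -> V=10
t=2: input=1 -> V=0 FIRE
t=3: input=4 -> V=0 FIRE
t=4: input=3 -> V=0 FIRE
t=5: input=0 -> V=0
t=6: input=4 -> V=0 FIRE
t=7: input=2 -> V=12
t=8: input=1 -> V=0 FIRE
t=9: input=3 -> V=0 FIRE
t=10: input=2 -> V=12
t=11: input=1 -> V=0 FIRE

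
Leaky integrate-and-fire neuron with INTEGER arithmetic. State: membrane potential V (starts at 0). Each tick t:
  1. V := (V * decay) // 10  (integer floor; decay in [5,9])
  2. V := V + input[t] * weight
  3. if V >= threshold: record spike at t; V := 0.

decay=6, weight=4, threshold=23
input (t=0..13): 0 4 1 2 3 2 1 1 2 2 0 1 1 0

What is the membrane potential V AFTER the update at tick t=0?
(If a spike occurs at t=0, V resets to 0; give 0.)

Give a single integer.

t=0: input=0 -> V=0
t=1: input=4 -> V=16
t=2: input=1 -> V=13
t=3: input=2 -> V=15
t=4: input=3 -> V=21
t=5: input=2 -> V=20
t=6: input=1 -> V=16
t=7: input=1 -> V=13
t=8: input=2 -> V=15
t=9: input=2 -> V=17
t=10: input=0 -> V=10
t=11: input=1 -> V=10
t=12: input=1 -> V=10
t=13: input=0 -> V=6

Answer: 0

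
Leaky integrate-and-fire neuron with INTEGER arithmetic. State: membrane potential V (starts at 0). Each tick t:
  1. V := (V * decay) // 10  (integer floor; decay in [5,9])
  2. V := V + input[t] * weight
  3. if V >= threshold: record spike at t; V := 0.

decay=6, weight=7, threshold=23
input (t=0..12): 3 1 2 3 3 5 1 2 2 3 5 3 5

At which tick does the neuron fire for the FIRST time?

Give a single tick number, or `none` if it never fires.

Answer: 2

Derivation:
t=0: input=3 -> V=21
t=1: input=1 -> V=19
t=2: input=2 -> V=0 FIRE
t=3: input=3 -> V=21
t=4: input=3 -> V=0 FIRE
t=5: input=5 -> V=0 FIRE
t=6: input=1 -> V=7
t=7: input=2 -> V=18
t=8: input=2 -> V=0 FIRE
t=9: input=3 -> V=21
t=10: input=5 -> V=0 FIRE
t=11: input=3 -> V=21
t=12: input=5 -> V=0 FIRE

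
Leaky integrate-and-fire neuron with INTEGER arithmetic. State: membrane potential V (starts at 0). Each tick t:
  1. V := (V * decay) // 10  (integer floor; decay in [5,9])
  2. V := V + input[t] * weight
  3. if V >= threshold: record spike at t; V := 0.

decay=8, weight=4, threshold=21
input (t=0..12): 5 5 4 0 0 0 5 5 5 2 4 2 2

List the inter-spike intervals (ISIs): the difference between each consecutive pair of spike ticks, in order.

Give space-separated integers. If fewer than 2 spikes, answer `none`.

Answer: 5 2 2

Derivation:
t=0: input=5 -> V=20
t=1: input=5 -> V=0 FIRE
t=2: input=4 -> V=16
t=3: input=0 -> V=12
t=4: input=0 -> V=9
t=5: input=0 -> V=7
t=6: input=5 -> V=0 FIRE
t=7: input=5 -> V=20
t=8: input=5 -> V=0 FIRE
t=9: input=2 -> V=8
t=10: input=4 -> V=0 FIRE
t=11: input=2 -> V=8
t=12: input=2 -> V=14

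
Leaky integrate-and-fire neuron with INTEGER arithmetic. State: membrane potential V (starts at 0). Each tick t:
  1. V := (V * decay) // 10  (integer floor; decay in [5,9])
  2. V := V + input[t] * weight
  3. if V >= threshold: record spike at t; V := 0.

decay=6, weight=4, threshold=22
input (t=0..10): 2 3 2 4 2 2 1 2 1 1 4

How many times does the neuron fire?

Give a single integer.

t=0: input=2 -> V=8
t=1: input=3 -> V=16
t=2: input=2 -> V=17
t=3: input=4 -> V=0 FIRE
t=4: input=2 -> V=8
t=5: input=2 -> V=12
t=6: input=1 -> V=11
t=7: input=2 -> V=14
t=8: input=1 -> V=12
t=9: input=1 -> V=11
t=10: input=4 -> V=0 FIRE

Answer: 2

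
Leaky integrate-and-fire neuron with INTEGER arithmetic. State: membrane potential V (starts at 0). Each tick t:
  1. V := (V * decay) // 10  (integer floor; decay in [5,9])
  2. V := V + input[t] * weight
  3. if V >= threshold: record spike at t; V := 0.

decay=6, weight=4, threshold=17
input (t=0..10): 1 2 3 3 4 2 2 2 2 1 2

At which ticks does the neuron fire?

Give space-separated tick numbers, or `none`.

Answer: 2 4 8

Derivation:
t=0: input=1 -> V=4
t=1: input=2 -> V=10
t=2: input=3 -> V=0 FIRE
t=3: input=3 -> V=12
t=4: input=4 -> V=0 FIRE
t=5: input=2 -> V=8
t=6: input=2 -> V=12
t=7: input=2 -> V=15
t=8: input=2 -> V=0 FIRE
t=9: input=1 -> V=4
t=10: input=2 -> V=10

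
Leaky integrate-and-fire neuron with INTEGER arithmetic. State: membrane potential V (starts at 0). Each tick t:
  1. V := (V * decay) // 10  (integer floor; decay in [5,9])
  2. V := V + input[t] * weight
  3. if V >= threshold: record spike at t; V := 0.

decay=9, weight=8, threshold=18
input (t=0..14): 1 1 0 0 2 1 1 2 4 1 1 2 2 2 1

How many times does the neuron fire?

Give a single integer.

t=0: input=1 -> V=8
t=1: input=1 -> V=15
t=2: input=0 -> V=13
t=3: input=0 -> V=11
t=4: input=2 -> V=0 FIRE
t=5: input=1 -> V=8
t=6: input=1 -> V=15
t=7: input=2 -> V=0 FIRE
t=8: input=4 -> V=0 FIRE
t=9: input=1 -> V=8
t=10: input=1 -> V=15
t=11: input=2 -> V=0 FIRE
t=12: input=2 -> V=16
t=13: input=2 -> V=0 FIRE
t=14: input=1 -> V=8

Answer: 5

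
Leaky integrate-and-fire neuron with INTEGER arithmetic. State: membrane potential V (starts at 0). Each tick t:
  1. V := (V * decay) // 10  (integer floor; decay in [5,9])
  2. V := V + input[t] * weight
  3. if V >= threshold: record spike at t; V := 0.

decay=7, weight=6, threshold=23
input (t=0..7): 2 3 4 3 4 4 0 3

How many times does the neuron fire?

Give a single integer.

Answer: 4

Derivation:
t=0: input=2 -> V=12
t=1: input=3 -> V=0 FIRE
t=2: input=4 -> V=0 FIRE
t=3: input=3 -> V=18
t=4: input=4 -> V=0 FIRE
t=5: input=4 -> V=0 FIRE
t=6: input=0 -> V=0
t=7: input=3 -> V=18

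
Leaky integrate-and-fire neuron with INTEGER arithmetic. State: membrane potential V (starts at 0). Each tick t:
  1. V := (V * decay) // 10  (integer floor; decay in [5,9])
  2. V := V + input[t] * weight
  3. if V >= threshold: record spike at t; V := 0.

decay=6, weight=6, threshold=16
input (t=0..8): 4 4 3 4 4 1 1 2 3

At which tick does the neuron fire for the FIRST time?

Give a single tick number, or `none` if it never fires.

t=0: input=4 -> V=0 FIRE
t=1: input=4 -> V=0 FIRE
t=2: input=3 -> V=0 FIRE
t=3: input=4 -> V=0 FIRE
t=4: input=4 -> V=0 FIRE
t=5: input=1 -> V=6
t=6: input=1 -> V=9
t=7: input=2 -> V=0 FIRE
t=8: input=3 -> V=0 FIRE

Answer: 0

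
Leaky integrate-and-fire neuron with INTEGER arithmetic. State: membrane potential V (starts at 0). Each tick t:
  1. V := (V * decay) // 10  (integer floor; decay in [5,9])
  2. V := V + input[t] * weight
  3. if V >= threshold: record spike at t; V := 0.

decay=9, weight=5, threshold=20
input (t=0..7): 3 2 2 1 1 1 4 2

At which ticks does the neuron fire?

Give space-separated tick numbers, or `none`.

t=0: input=3 -> V=15
t=1: input=2 -> V=0 FIRE
t=2: input=2 -> V=10
t=3: input=1 -> V=14
t=4: input=1 -> V=17
t=5: input=1 -> V=0 FIRE
t=6: input=4 -> V=0 FIRE
t=7: input=2 -> V=10

Answer: 1 5 6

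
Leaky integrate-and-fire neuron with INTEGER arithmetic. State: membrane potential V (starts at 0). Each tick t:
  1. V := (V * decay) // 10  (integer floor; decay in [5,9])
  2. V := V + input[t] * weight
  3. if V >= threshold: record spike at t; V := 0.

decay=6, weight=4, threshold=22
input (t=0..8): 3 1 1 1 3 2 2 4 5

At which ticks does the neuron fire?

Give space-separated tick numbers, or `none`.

t=0: input=3 -> V=12
t=1: input=1 -> V=11
t=2: input=1 -> V=10
t=3: input=1 -> V=10
t=4: input=3 -> V=18
t=5: input=2 -> V=18
t=6: input=2 -> V=18
t=7: input=4 -> V=0 FIRE
t=8: input=5 -> V=20

Answer: 7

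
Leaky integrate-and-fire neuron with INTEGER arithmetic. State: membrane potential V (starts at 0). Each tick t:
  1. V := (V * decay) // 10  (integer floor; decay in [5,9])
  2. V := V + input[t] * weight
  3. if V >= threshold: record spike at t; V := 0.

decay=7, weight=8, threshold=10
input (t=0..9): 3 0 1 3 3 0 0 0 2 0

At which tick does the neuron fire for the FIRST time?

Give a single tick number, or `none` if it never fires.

Answer: 0

Derivation:
t=0: input=3 -> V=0 FIRE
t=1: input=0 -> V=0
t=2: input=1 -> V=8
t=3: input=3 -> V=0 FIRE
t=4: input=3 -> V=0 FIRE
t=5: input=0 -> V=0
t=6: input=0 -> V=0
t=7: input=0 -> V=0
t=8: input=2 -> V=0 FIRE
t=9: input=0 -> V=0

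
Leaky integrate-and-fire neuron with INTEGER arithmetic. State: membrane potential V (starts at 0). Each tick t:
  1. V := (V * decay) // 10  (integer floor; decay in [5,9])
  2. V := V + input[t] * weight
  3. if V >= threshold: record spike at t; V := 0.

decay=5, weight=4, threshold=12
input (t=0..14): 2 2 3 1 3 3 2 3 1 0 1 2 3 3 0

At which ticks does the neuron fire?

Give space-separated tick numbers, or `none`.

Answer: 1 2 4 5 7 12 13

Derivation:
t=0: input=2 -> V=8
t=1: input=2 -> V=0 FIRE
t=2: input=3 -> V=0 FIRE
t=3: input=1 -> V=4
t=4: input=3 -> V=0 FIRE
t=5: input=3 -> V=0 FIRE
t=6: input=2 -> V=8
t=7: input=3 -> V=0 FIRE
t=8: input=1 -> V=4
t=9: input=0 -> V=2
t=10: input=1 -> V=5
t=11: input=2 -> V=10
t=12: input=3 -> V=0 FIRE
t=13: input=3 -> V=0 FIRE
t=14: input=0 -> V=0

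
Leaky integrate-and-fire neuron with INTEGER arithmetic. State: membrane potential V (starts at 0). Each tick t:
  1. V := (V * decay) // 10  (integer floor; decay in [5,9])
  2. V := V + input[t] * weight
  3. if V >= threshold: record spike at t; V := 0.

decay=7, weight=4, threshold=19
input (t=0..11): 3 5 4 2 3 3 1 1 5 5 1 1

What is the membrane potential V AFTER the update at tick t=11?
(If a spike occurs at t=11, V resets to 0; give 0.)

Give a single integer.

Answer: 6

Derivation:
t=0: input=3 -> V=12
t=1: input=5 -> V=0 FIRE
t=2: input=4 -> V=16
t=3: input=2 -> V=0 FIRE
t=4: input=3 -> V=12
t=5: input=3 -> V=0 FIRE
t=6: input=1 -> V=4
t=7: input=1 -> V=6
t=8: input=5 -> V=0 FIRE
t=9: input=5 -> V=0 FIRE
t=10: input=1 -> V=4
t=11: input=1 -> V=6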